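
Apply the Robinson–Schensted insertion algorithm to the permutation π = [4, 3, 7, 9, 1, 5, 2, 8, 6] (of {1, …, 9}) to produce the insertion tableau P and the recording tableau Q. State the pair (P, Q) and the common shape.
P = [1, 2, 6] / [3, 5, 8] / [4, 7, 9];  Q = [1, 3, 4] / [2, 6, 8] / [5, 7, 9];  common shape = (3, 3, 3)

Row-insert the values π_1, π_2, … into P one at a time, bumping the leftmost entry strictly greater than the inserted value down to the next row. The recording tableau Q records, in position (i, j), the step at which that cell was added to P.
  Insert 4 (step 1): P = [4];  Q = [1]
  Insert 3 (step 2): P = [3] / [4];  Q = [1] / [2]
  Insert 7 (step 3): P = [3, 7] / [4];  Q = [1, 3] / [2]
  Insert 9 (step 4): P = [3, 7, 9] / [4];  Q = [1, 3, 4] / [2]
  Insert 1 (step 5): P = [1, 7, 9] / [3] / [4];  Q = [1, 3, 4] / [2] / [5]
  Insert 5 (step 6): P = [1, 5, 9] / [3, 7] / [4];  Q = [1, 3, 4] / [2, 6] / [5]
  Insert 2 (step 7): P = [1, 2, 9] / [3, 5] / [4, 7];  Q = [1, 3, 4] / [2, 6] / [5, 7]
  Insert 8 (step 8): P = [1, 2, 8] / [3, 5, 9] / [4, 7];  Q = [1, 3, 4] / [2, 6, 8] / [5, 7]
  Insert 6 (step 9): P = [1, 2, 6] / [3, 5, 8] / [4, 7, 9];  Q = [1, 3, 4] / [2, 6, 8] / [5, 7, 9]
Final shape: (3, 3, 3).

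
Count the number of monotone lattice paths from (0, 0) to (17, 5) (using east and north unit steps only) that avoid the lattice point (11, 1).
Number of paths = 23814

Total paths from (0, 0) to (17, 5): C(22, 17) = 26334. Paths through (11, 1): (paths (0, 0) → (11, 1)) × (paths (11, 1) → (17, 5)) = C(12, 11) · C(10, 6) = 12 · 210 = 2520. Avoidance count = 26334 − 2520 = 23814.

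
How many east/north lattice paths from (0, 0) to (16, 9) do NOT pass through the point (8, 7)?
Number of paths = 1753400

Total paths from (0, 0) to (16, 9): C(25, 16) = 2042975. Paths through (8, 7): (paths (0, 0) → (8, 7)) × (paths (8, 7) → (16, 9)) = C(15, 8) · C(10, 8) = 6435 · 45 = 289575. Avoidance count = 2042975 − 289575 = 1753400.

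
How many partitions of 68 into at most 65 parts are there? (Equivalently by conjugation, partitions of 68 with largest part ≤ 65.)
p(68, parts ≤ 65) = 3087731

Use the recurrence p(n, m) = p(n, m−1) + p(n−m, m): either the largest part is < m (count p(n, m−1)) or the largest part is exactly m (remove one copy of m, count p(n−m, m)). With p(0, ·) = 1 this gives p(68, parts ≤ 65) = 3087731. (By conjugating Young diagrams, this also counts partitions of 68 into at most 65 parts.)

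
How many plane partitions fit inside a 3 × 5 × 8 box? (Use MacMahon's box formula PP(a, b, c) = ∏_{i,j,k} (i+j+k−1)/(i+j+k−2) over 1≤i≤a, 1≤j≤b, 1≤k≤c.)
PP(3, 5, 8) = 61408347

Evaluate the triple product over i = 1..3, j = 1..5, k = 1..8. The factors are (2/1) · (3/2) · (4/3) · (5/4) · (6/5) · (7/6) · (8/7) · (9/8) · … (120 factors total). The numerators and denominators telescope so the product is an integer; carrying out the multiplication exactly gives PP(3, 5, 8) = 61408347.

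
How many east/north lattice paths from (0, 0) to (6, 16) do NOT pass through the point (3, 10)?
Number of paths = 50589

Total paths from (0, 0) to (6, 16): C(22, 6) = 74613. Paths through (3, 10): (paths (0, 0) → (3, 10)) × (paths (3, 10) → (6, 16)) = C(13, 3) · C(9, 3) = 286 · 84 = 24024. Avoidance count = 74613 − 24024 = 50589.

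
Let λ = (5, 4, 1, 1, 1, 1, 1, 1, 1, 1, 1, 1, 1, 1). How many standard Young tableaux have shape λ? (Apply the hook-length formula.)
# SYT of shape (5, 4, 1, 1, 1, 1, 1, 1, 1, 1, 1, 1, 1, 1) = 1028755

Hook-length formula: f^λ = n! / Π hook(c), product over all cells c of the Young diagram. For λ = (5, 4, 1, 1, 1, 1, 1, 1, 1, 1, 1, 1, 1, 1), n = 21 boxes. Hook lengths by row (left-to-right, top-to-bottom): [18, 5, 4, 3, 1]; [16, 3, 2, 1]; [12]; [11]; [10]; [9]; [8]; [7]; [6]; [5]; [4]; [3]; [2]; [1]. Product of hooks = 49662885888000. So f^λ = 21! / 49662885888000 = 51090942171709440000 / 49662885888000 = 1028755.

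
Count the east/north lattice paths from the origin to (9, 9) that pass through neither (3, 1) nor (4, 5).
Number of paths = 23252

Inclusion–exclusion. Total paths: C(18, 9) = 48620. Through P₁: C(4, 3)·C(14, 6) = 12012. Through P₂: C(9, 4)·C(9, 5) = 15876. Since P₁ is strictly southwest of P₂, a monotone path through both must visit P₁ then P₂; paths through both = C(4, 3)·C(5, 1)·C(9, 5) = 2520. Avoid both = 48620 − 12012 − 15876 + 2520 = 23252.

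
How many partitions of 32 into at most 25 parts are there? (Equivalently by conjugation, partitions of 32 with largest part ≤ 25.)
p(32, parts ≤ 25) = 8319

Use the recurrence p(n, m) = p(n, m−1) + p(n−m, m): either the largest part is < m (count p(n, m−1)) or the largest part is exactly m (remove one copy of m, count p(n−m, m)). With p(0, ·) = 1 this gives p(32, parts ≤ 25) = 8319. (By conjugating Young diagrams, this also counts partitions of 32 into at most 25 parts.)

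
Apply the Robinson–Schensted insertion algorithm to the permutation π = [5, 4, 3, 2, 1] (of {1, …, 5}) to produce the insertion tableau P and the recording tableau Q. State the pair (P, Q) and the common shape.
P = [1] / [2] / [3] / [4] / [5];  Q = [1] / [2] / [3] / [4] / [5];  common shape = (1, 1, 1, 1, 1)

Row-insert the values π_1, π_2, … into P one at a time, bumping the leftmost entry strictly greater than the inserted value down to the next row. The recording tableau Q records, in position (i, j), the step at which that cell was added to P.
  Insert 5 (step 1): P = [5];  Q = [1]
  Insert 4 (step 2): P = [4] / [5];  Q = [1] / [2]
  Insert 3 (step 3): P = [3] / [4] / [5];  Q = [1] / [2] / [3]
  Insert 2 (step 4): P = [2] / [3] / [4] / [5];  Q = [1] / [2] / [3] / [4]
  Insert 1 (step 5): P = [1] / [2] / [3] / [4] / [5];  Q = [1] / [2] / [3] / [4] / [5]
Final shape: (1, 1, 1, 1, 1).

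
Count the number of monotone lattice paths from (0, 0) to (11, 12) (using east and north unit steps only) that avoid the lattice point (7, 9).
Number of paths = 951678

Total paths from (0, 0) to (11, 12): C(23, 11) = 1352078. Paths through (7, 9): (paths (0, 0) → (7, 9)) × (paths (7, 9) → (11, 12)) = C(16, 7) · C(7, 4) = 11440 · 35 = 400400. Avoidance count = 1352078 − 400400 = 951678.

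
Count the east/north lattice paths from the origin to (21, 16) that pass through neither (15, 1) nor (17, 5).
Number of paths = 12839288136

Inclusion–exclusion. Total paths: C(37, 21) = 12875774670. Through P₁: C(16, 15)·C(21, 6) = 868224. Through P₂: C(22, 17)·C(15, 4) = 35945910. Since P₁ is strictly southwest of P₂, a monotone path through both must visit P₁ then P₂; paths through both = C(16, 15)·C(6, 2)·C(15, 4) = 327600. Avoid both = 12875774670 − 868224 − 35945910 + 327600 = 12839288136.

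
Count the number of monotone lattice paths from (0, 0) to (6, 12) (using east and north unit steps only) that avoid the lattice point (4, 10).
Number of paths = 12558

Total paths from (0, 0) to (6, 12): C(18, 6) = 18564. Paths through (4, 10): (paths (0, 0) → (4, 10)) × (paths (4, 10) → (6, 12)) = C(14, 4) · C(4, 2) = 1001 · 6 = 6006. Avoidance count = 18564 − 6006 = 12558.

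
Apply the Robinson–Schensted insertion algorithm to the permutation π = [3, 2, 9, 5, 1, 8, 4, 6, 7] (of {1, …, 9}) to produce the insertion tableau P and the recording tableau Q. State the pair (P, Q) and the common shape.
P = [1, 4, 6, 7] / [2, 5, 8] / [3, 9];  Q = [1, 3, 6, 9] / [2, 4, 8] / [5, 7];  common shape = (4, 3, 2)

Row-insert the values π_1, π_2, … into P one at a time, bumping the leftmost entry strictly greater than the inserted value down to the next row. The recording tableau Q records, in position (i, j), the step at which that cell was added to P.
  Insert 3 (step 1): P = [3];  Q = [1]
  Insert 2 (step 2): P = [2] / [3];  Q = [1] / [2]
  Insert 9 (step 3): P = [2, 9] / [3];  Q = [1, 3] / [2]
  Insert 5 (step 4): P = [2, 5] / [3, 9];  Q = [1, 3] / [2, 4]
  Insert 1 (step 5): P = [1, 5] / [2, 9] / [3];  Q = [1, 3] / [2, 4] / [5]
  Insert 8 (step 6): P = [1, 5, 8] / [2, 9] / [3];  Q = [1, 3, 6] / [2, 4] / [5]
  Insert 4 (step 7): P = [1, 4, 8] / [2, 5] / [3, 9];  Q = [1, 3, 6] / [2, 4] / [5, 7]
  Insert 6 (step 8): P = [1, 4, 6] / [2, 5, 8] / [3, 9];  Q = [1, 3, 6] / [2, 4, 8] / [5, 7]
  Insert 7 (step 9): P = [1, 4, 6, 7] / [2, 5, 8] / [3, 9];  Q = [1, 3, 6, 9] / [2, 4, 8] / [5, 7]
Final shape: (4, 3, 2).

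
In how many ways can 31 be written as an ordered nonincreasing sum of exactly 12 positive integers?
p(31, 12 parts) = 460

Partitions of n into exactly k parts are in bijection with partitions of n − k into at most k parts (subtract 1 from each part). So p(31, exactly 12) = p(19, parts ≤ 12). Computing via the recurrence p(m, j) = p(m, j−1) + p(m−j, j) gives 460.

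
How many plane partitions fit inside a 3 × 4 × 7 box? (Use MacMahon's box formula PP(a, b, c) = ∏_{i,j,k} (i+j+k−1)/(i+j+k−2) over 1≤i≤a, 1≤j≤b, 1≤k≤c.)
PP(3, 4, 7) = 1557270

Evaluate the triple product over i = 1..3, j = 1..4, k = 1..7. The factors are (2/1) · (3/2) · (4/3) · (5/4) · (6/5) · (7/6) · (8/7) · (3/2) · … (84 factors total). The numerators and denominators telescope so the product is an integer; carrying out the multiplication exactly gives PP(3, 4, 7) = 1557270.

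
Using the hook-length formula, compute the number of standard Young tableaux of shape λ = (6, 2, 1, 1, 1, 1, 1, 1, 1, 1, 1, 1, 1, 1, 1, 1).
# SYT of shape (6, 2, 1, 1, 1, 1, 1, 1, 1, 1, 1, 1, 1, 1, 1, 1) = 266475

Hook-length formula: f^λ = n! / Π hook(c), product over all cells c of the Young diagram. For λ = (6, 2, 1, 1, 1, 1, 1, 1, 1, 1, 1, 1, 1, 1, 1, 1), n = 22 boxes. Hook lengths by row (left-to-right, top-to-bottom): [21, 6, 4, 3, 2, 1]; [16, 1]; [14]; [13]; [12]; [11]; [10]; [9]; [8]; [7]; [6]; [5]; [4]; [3]; [2]; [1]. Product of hooks = 4218034441420800. So f^λ = 22! / 4218034441420800 = 1124000727777607680000 / 4218034441420800 = 266475.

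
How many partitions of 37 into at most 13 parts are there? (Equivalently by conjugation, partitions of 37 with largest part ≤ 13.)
p(37, parts ≤ 13) = 15988

Use the recurrence p(n, m) = p(n, m−1) + p(n−m, m): either the largest part is < m (count p(n, m−1)) or the largest part is exactly m (remove one copy of m, count p(n−m, m)). With p(0, ·) = 1 this gives p(37, parts ≤ 13) = 15988. (By conjugating Young diagrams, this also counts partitions of 37 into at most 13 parts.)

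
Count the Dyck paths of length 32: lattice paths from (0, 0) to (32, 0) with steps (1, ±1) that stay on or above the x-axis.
C_16 = 35357670

These Dyck paths are counted by the Catalan number C_n = (1/(n + 1)) · C(2n, n). For n = 16: C_16 = (1/17) · C(32, 16) = 601080390/17 = 35357670.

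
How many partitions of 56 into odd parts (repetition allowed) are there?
p_odd(56) = 7108

Enumerate partitions using only odd parts via the recurrence o(n, m) = o(n, m−2) + o(n−m, m) over odd m, starting from the largest odd part ≤ n. This gives p_odd(56) = 7108. (Euler's theorem: equals the count of distinct-part partitions.)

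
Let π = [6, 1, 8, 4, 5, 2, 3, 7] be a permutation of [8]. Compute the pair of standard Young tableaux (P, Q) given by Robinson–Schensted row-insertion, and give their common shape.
P = [1, 2, 3, 7] / [4, 5] / [6, 8];  Q = [1, 3, 5, 8] / [2, 4] / [6, 7];  common shape = (4, 2, 2)

Row-insert the values π_1, π_2, … into P one at a time, bumping the leftmost entry strictly greater than the inserted value down to the next row. The recording tableau Q records, in position (i, j), the step at which that cell was added to P.
  Insert 6 (step 1): P = [6];  Q = [1]
  Insert 1 (step 2): P = [1] / [6];  Q = [1] / [2]
  Insert 8 (step 3): P = [1, 8] / [6];  Q = [1, 3] / [2]
  Insert 4 (step 4): P = [1, 4] / [6, 8];  Q = [1, 3] / [2, 4]
  Insert 5 (step 5): P = [1, 4, 5] / [6, 8];  Q = [1, 3, 5] / [2, 4]
  Insert 2 (step 6): P = [1, 2, 5] / [4, 8] / [6];  Q = [1, 3, 5] / [2, 4] / [6]
  Insert 3 (step 7): P = [1, 2, 3] / [4, 5] / [6, 8];  Q = [1, 3, 5] / [2, 4] / [6, 7]
  Insert 7 (step 8): P = [1, 2, 3, 7] / [4, 5] / [6, 8];  Q = [1, 3, 5, 8] / [2, 4] / [6, 7]
Final shape: (4, 2, 2).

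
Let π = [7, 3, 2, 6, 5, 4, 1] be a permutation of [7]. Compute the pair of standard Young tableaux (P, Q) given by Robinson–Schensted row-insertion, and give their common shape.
P = [1, 4] / [2, 5] / [3] / [6] / [7];  Q = [1, 4] / [2, 5] / [3] / [6] / [7];  common shape = (2, 2, 1, 1, 1)

Row-insert the values π_1, π_2, … into P one at a time, bumping the leftmost entry strictly greater than the inserted value down to the next row. The recording tableau Q records, in position (i, j), the step at which that cell was added to P.
  Insert 7 (step 1): P = [7];  Q = [1]
  Insert 3 (step 2): P = [3] / [7];  Q = [1] / [2]
  Insert 2 (step 3): P = [2] / [3] / [7];  Q = [1] / [2] / [3]
  Insert 6 (step 4): P = [2, 6] / [3] / [7];  Q = [1, 4] / [2] / [3]
  Insert 5 (step 5): P = [2, 5] / [3, 6] / [7];  Q = [1, 4] / [2, 5] / [3]
  Insert 4 (step 6): P = [2, 4] / [3, 5] / [6] / [7];  Q = [1, 4] / [2, 5] / [3] / [6]
  Insert 1 (step 7): P = [1, 4] / [2, 5] / [3] / [6] / [7];  Q = [1, 4] / [2, 5] / [3] / [6] / [7]
Final shape: (2, 2, 1, 1, 1).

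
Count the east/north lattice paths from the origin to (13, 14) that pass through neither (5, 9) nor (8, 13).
Number of paths = 16681206

Inclusion–exclusion. Total paths: C(27, 13) = 20058300. Through P₁: C(14, 5)·C(13, 8) = 2576574. Through P₂: C(21, 8)·C(6, 5) = 1220940. Since P₁ is strictly southwest of P₂, a monotone path through both must visit P₁ then P₂; paths through both = C(14, 5)·C(7, 3)·C(6, 5) = 420420. Avoid both = 20058300 − 2576574 − 1220940 + 420420 = 16681206.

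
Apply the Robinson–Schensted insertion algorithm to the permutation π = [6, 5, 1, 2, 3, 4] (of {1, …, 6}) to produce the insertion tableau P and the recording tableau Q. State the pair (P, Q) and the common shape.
P = [1, 2, 3, 4] / [5] / [6];  Q = [1, 4, 5, 6] / [2] / [3];  common shape = (4, 1, 1)

Row-insert the values π_1, π_2, … into P one at a time, bumping the leftmost entry strictly greater than the inserted value down to the next row. The recording tableau Q records, in position (i, j), the step at which that cell was added to P.
  Insert 6 (step 1): P = [6];  Q = [1]
  Insert 5 (step 2): P = [5] / [6];  Q = [1] / [2]
  Insert 1 (step 3): P = [1] / [5] / [6];  Q = [1] / [2] / [3]
  Insert 2 (step 4): P = [1, 2] / [5] / [6];  Q = [1, 4] / [2] / [3]
  Insert 3 (step 5): P = [1, 2, 3] / [5] / [6];  Q = [1, 4, 5] / [2] / [3]
  Insert 4 (step 6): P = [1, 2, 3, 4] / [5] / [6];  Q = [1, 4, 5, 6] / [2] / [3]
Final shape: (4, 1, 1).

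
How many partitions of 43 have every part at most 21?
p(43, parts ≤ 21) = 59755

Use the recurrence p(n, m) = p(n, m−1) + p(n−m, m): either the largest part is < m (count p(n, m−1)) or the largest part is exactly m (remove one copy of m, count p(n−m, m)). With p(0, ·) = 1 this gives p(43, parts ≤ 21) = 59755. (By conjugating Young diagrams, this also counts partitions of 43 into at most 21 parts.)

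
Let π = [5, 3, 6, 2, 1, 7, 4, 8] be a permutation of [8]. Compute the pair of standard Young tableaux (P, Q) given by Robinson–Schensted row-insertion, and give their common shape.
P = [1, 4, 7, 8] / [2, 6] / [3] / [5];  Q = [1, 3, 6, 8] / [2, 7] / [4] / [5];  common shape = (4, 2, 1, 1)

Row-insert the values π_1, π_2, … into P one at a time, bumping the leftmost entry strictly greater than the inserted value down to the next row. The recording tableau Q records, in position (i, j), the step at which that cell was added to P.
  Insert 5 (step 1): P = [5];  Q = [1]
  Insert 3 (step 2): P = [3] / [5];  Q = [1] / [2]
  Insert 6 (step 3): P = [3, 6] / [5];  Q = [1, 3] / [2]
  Insert 2 (step 4): P = [2, 6] / [3] / [5];  Q = [1, 3] / [2] / [4]
  Insert 1 (step 5): P = [1, 6] / [2] / [3] / [5];  Q = [1, 3] / [2] / [4] / [5]
  Insert 7 (step 6): P = [1, 6, 7] / [2] / [3] / [5];  Q = [1, 3, 6] / [2] / [4] / [5]
  Insert 4 (step 7): P = [1, 4, 7] / [2, 6] / [3] / [5];  Q = [1, 3, 6] / [2, 7] / [4] / [5]
  Insert 8 (step 8): P = [1, 4, 7, 8] / [2, 6] / [3] / [5];  Q = [1, 3, 6, 8] / [2, 7] / [4] / [5]
Final shape: (4, 2, 1, 1).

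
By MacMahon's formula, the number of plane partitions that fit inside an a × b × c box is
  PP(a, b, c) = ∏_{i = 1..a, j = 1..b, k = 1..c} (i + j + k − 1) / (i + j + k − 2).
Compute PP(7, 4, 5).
PP(7, 4, 5) = 868489479

Evaluate the triple product over i = 1..7, j = 1..4, k = 1..5. The factors are (2/1) · (3/2) · (4/3) · (5/4) · (6/5) · (3/2) · (4/3) · (5/4) · … (140 factors total). The numerators and denominators telescope so the product is an integer; carrying out the multiplication exactly gives PP(7, 4, 5) = 868489479.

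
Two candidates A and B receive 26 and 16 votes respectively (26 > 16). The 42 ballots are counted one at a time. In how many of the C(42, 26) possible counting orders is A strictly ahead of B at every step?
Strict-lead orderings = 39645171810

Total orderings of the 42 votes with 26 for A: C(42, 26) = 166509721602. By the Bertrand ballot formula (Cycle Lemma / reflection principle), the number of orderings in which A is strictly ahead of B throughout is (p − q)/(p + q) · C(p + q, p) = (26 − 16)/(26 + 16) · 166509721602 = 39645171810.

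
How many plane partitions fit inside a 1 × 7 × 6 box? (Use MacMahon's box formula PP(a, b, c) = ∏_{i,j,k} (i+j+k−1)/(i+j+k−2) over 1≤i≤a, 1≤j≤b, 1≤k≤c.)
PP(1, 7, 6) = 1716

Evaluate the triple product over i = 1..1, j = 1..7, k = 1..6. The factors are (2/1) · (3/2) · (4/3) · (5/4) · (6/5) · (7/6) · (3/2) · (4/3) · … (42 factors total). The numerators and denominators telescope so the product is an integer; carrying out the multiplication exactly gives PP(1, 7, 6) = 1716.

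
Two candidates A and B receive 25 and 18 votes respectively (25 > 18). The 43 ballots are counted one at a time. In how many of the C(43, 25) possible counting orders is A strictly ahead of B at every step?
Strict-lead orderings = 99035193894

Total orderings of the 43 votes with 25 for A: C(43, 25) = 608359048206. By the Bertrand ballot formula (Cycle Lemma / reflection principle), the number of orderings in which A is strictly ahead of B throughout is (p − q)/(p + q) · C(p + q, p) = (25 − 18)/(25 + 18) · 608359048206 = 99035193894.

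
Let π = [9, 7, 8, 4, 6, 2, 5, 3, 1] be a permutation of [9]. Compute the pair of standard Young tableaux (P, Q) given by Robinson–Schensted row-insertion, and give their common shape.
P = [1, 3] / [2, 5] / [4, 8] / [6] / [7] / [9];  Q = [1, 3] / [2, 5] / [4, 7] / [6] / [8] / [9];  common shape = (2, 2, 2, 1, 1, 1)

Row-insert the values π_1, π_2, … into P one at a time, bumping the leftmost entry strictly greater than the inserted value down to the next row. The recording tableau Q records, in position (i, j), the step at which that cell was added to P.
  Insert 9 (step 1): P = [9];  Q = [1]
  Insert 7 (step 2): P = [7] / [9];  Q = [1] / [2]
  Insert 8 (step 3): P = [7, 8] / [9];  Q = [1, 3] / [2]
  Insert 4 (step 4): P = [4, 8] / [7] / [9];  Q = [1, 3] / [2] / [4]
  Insert 6 (step 5): P = [4, 6] / [7, 8] / [9];  Q = [1, 3] / [2, 5] / [4]
  Insert 2 (step 6): P = [2, 6] / [4, 8] / [7] / [9];  Q = [1, 3] / [2, 5] / [4] / [6]
  Insert 5 (step 7): P = [2, 5] / [4, 6] / [7, 8] / [9];  Q = [1, 3] / [2, 5] / [4, 7] / [6]
  Insert 3 (step 8): P = [2, 3] / [4, 5] / [6, 8] / [7] / [9];  Q = [1, 3] / [2, 5] / [4, 7] / [6] / [8]
  Insert 1 (step 9): P = [1, 3] / [2, 5] / [4, 8] / [6] / [7] / [9];  Q = [1, 3] / [2, 5] / [4, 7] / [6] / [8] / [9]
Final shape: (2, 2, 2, 1, 1, 1).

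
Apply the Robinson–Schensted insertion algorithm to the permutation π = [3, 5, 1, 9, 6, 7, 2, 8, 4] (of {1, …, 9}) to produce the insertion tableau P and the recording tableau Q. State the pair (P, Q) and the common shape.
P = [1, 2, 4, 7, 8] / [3, 5, 6] / [9];  Q = [1, 2, 4, 6, 8] / [3, 5, 9] / [7];  common shape = (5, 3, 1)

Row-insert the values π_1, π_2, … into P one at a time, bumping the leftmost entry strictly greater than the inserted value down to the next row. The recording tableau Q records, in position (i, j), the step at which that cell was added to P.
  Insert 3 (step 1): P = [3];  Q = [1]
  Insert 5 (step 2): P = [3, 5];  Q = [1, 2]
  Insert 1 (step 3): P = [1, 5] / [3];  Q = [1, 2] / [3]
  Insert 9 (step 4): P = [1, 5, 9] / [3];  Q = [1, 2, 4] / [3]
  Insert 6 (step 5): P = [1, 5, 6] / [3, 9];  Q = [1, 2, 4] / [3, 5]
  Insert 7 (step 6): P = [1, 5, 6, 7] / [3, 9];  Q = [1, 2, 4, 6] / [3, 5]
  Insert 2 (step 7): P = [1, 2, 6, 7] / [3, 5] / [9];  Q = [1, 2, 4, 6] / [3, 5] / [7]
  Insert 8 (step 8): P = [1, 2, 6, 7, 8] / [3, 5] / [9];  Q = [1, 2, 4, 6, 8] / [3, 5] / [7]
  Insert 4 (step 9): P = [1, 2, 4, 7, 8] / [3, 5, 6] / [9];  Q = [1, 2, 4, 6, 8] / [3, 5, 9] / [7]
Final shape: (5, 3, 1).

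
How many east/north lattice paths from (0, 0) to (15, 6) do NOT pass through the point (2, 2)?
Number of paths = 39984

Total paths from (0, 0) to (15, 6): C(21, 15) = 54264. Paths through (2, 2): (paths (0, 0) → (2, 2)) × (paths (2, 2) → (15, 6)) = C(4, 2) · C(17, 13) = 6 · 2380 = 14280. Avoidance count = 54264 − 14280 = 39984.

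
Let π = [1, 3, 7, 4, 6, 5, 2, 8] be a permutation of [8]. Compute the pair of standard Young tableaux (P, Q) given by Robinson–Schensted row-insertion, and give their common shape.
P = [1, 2, 4, 5, 8] / [3] / [6] / [7];  Q = [1, 2, 3, 5, 8] / [4] / [6] / [7];  common shape = (5, 1, 1, 1)

Row-insert the values π_1, π_2, … into P one at a time, bumping the leftmost entry strictly greater than the inserted value down to the next row. The recording tableau Q records, in position (i, j), the step at which that cell was added to P.
  Insert 1 (step 1): P = [1];  Q = [1]
  Insert 3 (step 2): P = [1, 3];  Q = [1, 2]
  Insert 7 (step 3): P = [1, 3, 7];  Q = [1, 2, 3]
  Insert 4 (step 4): P = [1, 3, 4] / [7];  Q = [1, 2, 3] / [4]
  Insert 6 (step 5): P = [1, 3, 4, 6] / [7];  Q = [1, 2, 3, 5] / [4]
  Insert 5 (step 6): P = [1, 3, 4, 5] / [6] / [7];  Q = [1, 2, 3, 5] / [4] / [6]
  Insert 2 (step 7): P = [1, 2, 4, 5] / [3] / [6] / [7];  Q = [1, 2, 3, 5] / [4] / [6] / [7]
  Insert 8 (step 8): P = [1, 2, 4, 5, 8] / [3] / [6] / [7];  Q = [1, 2, 3, 5, 8] / [4] / [6] / [7]
Final shape: (5, 1, 1, 1).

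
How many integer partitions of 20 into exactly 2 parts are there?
p(20, 2 parts) = 10

Partitions of n into exactly k parts are in bijection with partitions of n − k into at most k parts (subtract 1 from each part). So p(20, exactly 2) = p(18, parts ≤ 2). Computing via the recurrence p(m, j) = p(m, j−1) + p(m−j, j) gives 10.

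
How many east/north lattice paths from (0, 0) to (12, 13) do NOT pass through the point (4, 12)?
Number of paths = 5183920

Total paths from (0, 0) to (12, 13): C(25, 12) = 5200300. Paths through (4, 12): (paths (0, 0) → (4, 12)) × (paths (4, 12) → (12, 13)) = C(16, 4) · C(9, 8) = 1820 · 9 = 16380. Avoidance count = 5200300 − 16380 = 5183920.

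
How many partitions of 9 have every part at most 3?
p(9, parts ≤ 3) = 12

Partitions of 9 with all parts ≤ 3: 3+3+3, 3+3+2+1, 3+3+1+1+1, 3+2+2+2, 3+2+2+1+1, 3+2+1+1+1+1, 3+1+1+1+1+1+1, 2+2+2+2+1, 2+2+2+1+1+1, 2+2+1+1+1+1+1, 2+1+1+1+1+1+1+1, 1+1+1+1+1+1+1+1+1. Count = 12.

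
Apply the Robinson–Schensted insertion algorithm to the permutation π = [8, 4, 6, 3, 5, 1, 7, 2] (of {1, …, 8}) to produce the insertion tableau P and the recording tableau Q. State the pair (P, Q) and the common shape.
P = [1, 2, 7] / [3, 5] / [4, 6] / [8];  Q = [1, 3, 7] / [2, 5] / [4, 8] / [6];  common shape = (3, 2, 2, 1)

Row-insert the values π_1, π_2, … into P one at a time, bumping the leftmost entry strictly greater than the inserted value down to the next row. The recording tableau Q records, in position (i, j), the step at which that cell was added to P.
  Insert 8 (step 1): P = [8];  Q = [1]
  Insert 4 (step 2): P = [4] / [8];  Q = [1] / [2]
  Insert 6 (step 3): P = [4, 6] / [8];  Q = [1, 3] / [2]
  Insert 3 (step 4): P = [3, 6] / [4] / [8];  Q = [1, 3] / [2] / [4]
  Insert 5 (step 5): P = [3, 5] / [4, 6] / [8];  Q = [1, 3] / [2, 5] / [4]
  Insert 1 (step 6): P = [1, 5] / [3, 6] / [4] / [8];  Q = [1, 3] / [2, 5] / [4] / [6]
  Insert 7 (step 7): P = [1, 5, 7] / [3, 6] / [4] / [8];  Q = [1, 3, 7] / [2, 5] / [4] / [6]
  Insert 2 (step 8): P = [1, 2, 7] / [3, 5] / [4, 6] / [8];  Q = [1, 3, 7] / [2, 5] / [4, 8] / [6]
Final shape: (3, 2, 2, 1).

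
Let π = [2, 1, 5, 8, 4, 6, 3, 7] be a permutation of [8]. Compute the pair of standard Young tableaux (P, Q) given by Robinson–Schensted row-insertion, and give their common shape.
P = [1, 3, 6, 7] / [2, 4, 8] / [5];  Q = [1, 3, 4, 8] / [2, 5, 6] / [7];  common shape = (4, 3, 1)

Row-insert the values π_1, π_2, … into P one at a time, bumping the leftmost entry strictly greater than the inserted value down to the next row. The recording tableau Q records, in position (i, j), the step at which that cell was added to P.
  Insert 2 (step 1): P = [2];  Q = [1]
  Insert 1 (step 2): P = [1] / [2];  Q = [1] / [2]
  Insert 5 (step 3): P = [1, 5] / [2];  Q = [1, 3] / [2]
  Insert 8 (step 4): P = [1, 5, 8] / [2];  Q = [1, 3, 4] / [2]
  Insert 4 (step 5): P = [1, 4, 8] / [2, 5];  Q = [1, 3, 4] / [2, 5]
  Insert 6 (step 6): P = [1, 4, 6] / [2, 5, 8];  Q = [1, 3, 4] / [2, 5, 6]
  Insert 3 (step 7): P = [1, 3, 6] / [2, 4, 8] / [5];  Q = [1, 3, 4] / [2, 5, 6] / [7]
  Insert 7 (step 8): P = [1, 3, 6, 7] / [2, 4, 8] / [5];  Q = [1, 3, 4, 8] / [2, 5, 6] / [7]
Final shape: (4, 3, 1).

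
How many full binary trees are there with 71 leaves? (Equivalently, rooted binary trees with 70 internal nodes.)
C_70 = 1321422108420282270489942177190229544600

These full binary trees are counted by the Catalan number C_n = (1/(n + 1)) · C(2n, n). For n = 70: C_70 = (1/71) · C(140, 70) = 93820969697840041204785894580506297666600/71 = 1321422108420282270489942177190229544600.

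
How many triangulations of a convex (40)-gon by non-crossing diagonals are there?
C_38 = 176733862787006701400

These polygon triangulations are counted by the Catalan number C_n = (1/(n + 1)) · C(2n, n). For n = 38: C_38 = (1/39) · C(76, 38) = 6892620648693261354600/39 = 176733862787006701400.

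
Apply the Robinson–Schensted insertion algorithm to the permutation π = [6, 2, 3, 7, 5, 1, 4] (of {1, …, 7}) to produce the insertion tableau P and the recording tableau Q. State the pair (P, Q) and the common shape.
P = [1, 3, 4] / [2, 5] / [6, 7];  Q = [1, 3, 4] / [2, 5] / [6, 7];  common shape = (3, 2, 2)

Row-insert the values π_1, π_2, … into P one at a time, bumping the leftmost entry strictly greater than the inserted value down to the next row. The recording tableau Q records, in position (i, j), the step at which that cell was added to P.
  Insert 6 (step 1): P = [6];  Q = [1]
  Insert 2 (step 2): P = [2] / [6];  Q = [1] / [2]
  Insert 3 (step 3): P = [2, 3] / [6];  Q = [1, 3] / [2]
  Insert 7 (step 4): P = [2, 3, 7] / [6];  Q = [1, 3, 4] / [2]
  Insert 5 (step 5): P = [2, 3, 5] / [6, 7];  Q = [1, 3, 4] / [2, 5]
  Insert 1 (step 6): P = [1, 3, 5] / [2, 7] / [6];  Q = [1, 3, 4] / [2, 5] / [6]
  Insert 4 (step 7): P = [1, 3, 4] / [2, 5] / [6, 7];  Q = [1, 3, 4] / [2, 5] / [6, 7]
Final shape: (3, 2, 2).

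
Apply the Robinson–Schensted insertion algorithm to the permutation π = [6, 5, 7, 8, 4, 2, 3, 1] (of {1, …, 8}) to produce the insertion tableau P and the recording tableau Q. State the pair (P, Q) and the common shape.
P = [1, 3, 8] / [2, 7] / [4] / [5] / [6];  Q = [1, 3, 4] / [2, 7] / [5] / [6] / [8];  common shape = (3, 2, 1, 1, 1)

Row-insert the values π_1, π_2, … into P one at a time, bumping the leftmost entry strictly greater than the inserted value down to the next row. The recording tableau Q records, in position (i, j), the step at which that cell was added to P.
  Insert 6 (step 1): P = [6];  Q = [1]
  Insert 5 (step 2): P = [5] / [6];  Q = [1] / [2]
  Insert 7 (step 3): P = [5, 7] / [6];  Q = [1, 3] / [2]
  Insert 8 (step 4): P = [5, 7, 8] / [6];  Q = [1, 3, 4] / [2]
  Insert 4 (step 5): P = [4, 7, 8] / [5] / [6];  Q = [1, 3, 4] / [2] / [5]
  Insert 2 (step 6): P = [2, 7, 8] / [4] / [5] / [6];  Q = [1, 3, 4] / [2] / [5] / [6]
  Insert 3 (step 7): P = [2, 3, 8] / [4, 7] / [5] / [6];  Q = [1, 3, 4] / [2, 7] / [5] / [6]
  Insert 1 (step 8): P = [1, 3, 8] / [2, 7] / [4] / [5] / [6];  Q = [1, 3, 4] / [2, 7] / [5] / [6] / [8]
Final shape: (3, 2, 1, 1, 1).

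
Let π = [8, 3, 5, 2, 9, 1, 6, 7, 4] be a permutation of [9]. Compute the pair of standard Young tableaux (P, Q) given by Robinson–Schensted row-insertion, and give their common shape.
P = [1, 4, 6, 7] / [2, 5] / [3, 9] / [8];  Q = [1, 3, 5, 8] / [2, 7] / [4, 9] / [6];  common shape = (4, 2, 2, 1)

Row-insert the values π_1, π_2, … into P one at a time, bumping the leftmost entry strictly greater than the inserted value down to the next row. The recording tableau Q records, in position (i, j), the step at which that cell was added to P.
  Insert 8 (step 1): P = [8];  Q = [1]
  Insert 3 (step 2): P = [3] / [8];  Q = [1] / [2]
  Insert 5 (step 3): P = [3, 5] / [8];  Q = [1, 3] / [2]
  Insert 2 (step 4): P = [2, 5] / [3] / [8];  Q = [1, 3] / [2] / [4]
  Insert 9 (step 5): P = [2, 5, 9] / [3] / [8];  Q = [1, 3, 5] / [2] / [4]
  Insert 1 (step 6): P = [1, 5, 9] / [2] / [3] / [8];  Q = [1, 3, 5] / [2] / [4] / [6]
  Insert 6 (step 7): P = [1, 5, 6] / [2, 9] / [3] / [8];  Q = [1, 3, 5] / [2, 7] / [4] / [6]
  Insert 7 (step 8): P = [1, 5, 6, 7] / [2, 9] / [3] / [8];  Q = [1, 3, 5, 8] / [2, 7] / [4] / [6]
  Insert 4 (step 9): P = [1, 4, 6, 7] / [2, 5] / [3, 9] / [8];  Q = [1, 3, 5, 8] / [2, 7] / [4, 9] / [6]
Final shape: (4, 2, 2, 1).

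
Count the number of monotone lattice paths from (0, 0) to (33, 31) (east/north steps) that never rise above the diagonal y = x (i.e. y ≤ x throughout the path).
Number of paths = 156802065535194912

By the reflection principle (André's argument), the number of monotone paths to (33, 31) with n ≤ m that never go above y = x is C(64, 33) − C(64, 34) = 1777090076065542336 − 1620288010530347424 = 156802065535194912.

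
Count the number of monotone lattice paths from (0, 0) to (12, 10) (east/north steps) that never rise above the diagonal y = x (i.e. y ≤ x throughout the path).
Number of paths = 149226

By the reflection principle (André's argument), the number of monotone paths to (12, 10) with n ≤ m that never go above y = x is C(22, 12) − C(22, 13) = 646646 − 497420 = 149226.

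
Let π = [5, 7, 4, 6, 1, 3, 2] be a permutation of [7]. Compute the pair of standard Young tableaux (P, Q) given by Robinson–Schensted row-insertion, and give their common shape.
P = [1, 2] / [3, 6] / [4, 7] / [5];  Q = [1, 2] / [3, 4] / [5, 6] / [7];  common shape = (2, 2, 2, 1)

Row-insert the values π_1, π_2, … into P one at a time, bumping the leftmost entry strictly greater than the inserted value down to the next row. The recording tableau Q records, in position (i, j), the step at which that cell was added to P.
  Insert 5 (step 1): P = [5];  Q = [1]
  Insert 7 (step 2): P = [5, 7];  Q = [1, 2]
  Insert 4 (step 3): P = [4, 7] / [5];  Q = [1, 2] / [3]
  Insert 6 (step 4): P = [4, 6] / [5, 7];  Q = [1, 2] / [3, 4]
  Insert 1 (step 5): P = [1, 6] / [4, 7] / [5];  Q = [1, 2] / [3, 4] / [5]
  Insert 3 (step 6): P = [1, 3] / [4, 6] / [5, 7];  Q = [1, 2] / [3, 4] / [5, 6]
  Insert 2 (step 7): P = [1, 2] / [3, 6] / [4, 7] / [5];  Q = [1, 2] / [3, 4] / [5, 6] / [7]
Final shape: (2, 2, 2, 1).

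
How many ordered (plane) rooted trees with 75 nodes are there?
C_74 = 311496878311103321137536291518809134027240

These ordered rooted trees are counted by the Catalan number C_n = (1/(n + 1)) · C(2n, n). For n = 74: C_74 = (1/75) · C(148, 74) = 23362265873332749085315221863910685052043000/75 = 311496878311103321137536291518809134027240.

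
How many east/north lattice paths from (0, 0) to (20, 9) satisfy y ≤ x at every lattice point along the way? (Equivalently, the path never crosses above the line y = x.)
Number of paths = 5722860

By the reflection principle (André's argument), the number of monotone paths to (20, 9) with n ≤ m that never go above y = x is C(29, 20) − C(29, 21) = 10015005 − 4292145 = 5722860.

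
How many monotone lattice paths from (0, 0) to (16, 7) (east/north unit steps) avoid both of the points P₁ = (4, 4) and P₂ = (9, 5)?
Number of paths = 156355

Inclusion–exclusion. Total paths: C(23, 16) = 245157. Through P₁: C(8, 4)·C(15, 12) = 31850. Through P₂: C(14, 9)·C(9, 7) = 72072. Since P₁ is strictly southwest of P₂, a monotone path through both must visit P₁ then P₂; paths through both = C(8, 4)·C(6, 5)·C(9, 7) = 15120. Avoid both = 245157 − 31850 − 72072 + 15120 = 156355.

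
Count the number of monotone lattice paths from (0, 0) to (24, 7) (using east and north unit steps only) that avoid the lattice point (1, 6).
Number of paths = 2629407

Total paths from (0, 0) to (24, 7): C(31, 24) = 2629575. Paths through (1, 6): (paths (0, 0) → (1, 6)) × (paths (1, 6) → (24, 7)) = C(7, 1) · C(24, 23) = 7 · 24 = 168. Avoidance count = 2629575 − 168 = 2629407.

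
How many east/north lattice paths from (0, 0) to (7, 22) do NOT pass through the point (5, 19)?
Number of paths = 1135740

Total paths from (0, 0) to (7, 22): C(29, 7) = 1560780. Paths through (5, 19): (paths (0, 0) → (5, 19)) × (paths (5, 19) → (7, 22)) = C(24, 5) · C(5, 2) = 42504 · 10 = 425040. Avoidance count = 1560780 − 425040 = 1135740.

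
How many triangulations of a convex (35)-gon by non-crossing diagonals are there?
C_33 = 212336130412243110

These polygon triangulations are counted by the Catalan number C_n = (1/(n + 1)) · C(2n, n). For n = 33: C_33 = (1/34) · C(66, 33) = 7219428434016265740/34 = 212336130412243110.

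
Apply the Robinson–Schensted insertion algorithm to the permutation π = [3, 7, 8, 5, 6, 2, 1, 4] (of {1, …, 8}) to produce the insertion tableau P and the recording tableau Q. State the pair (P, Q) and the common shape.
P = [1, 4, 6] / [2, 5] / [3, 8] / [7];  Q = [1, 2, 3] / [4, 5] / [6, 8] / [7];  common shape = (3, 2, 2, 1)

Row-insert the values π_1, π_2, … into P one at a time, bumping the leftmost entry strictly greater than the inserted value down to the next row. The recording tableau Q records, in position (i, j), the step at which that cell was added to P.
  Insert 3 (step 1): P = [3];  Q = [1]
  Insert 7 (step 2): P = [3, 7];  Q = [1, 2]
  Insert 8 (step 3): P = [3, 7, 8];  Q = [1, 2, 3]
  Insert 5 (step 4): P = [3, 5, 8] / [7];  Q = [1, 2, 3] / [4]
  Insert 6 (step 5): P = [3, 5, 6] / [7, 8];  Q = [1, 2, 3] / [4, 5]
  Insert 2 (step 6): P = [2, 5, 6] / [3, 8] / [7];  Q = [1, 2, 3] / [4, 5] / [6]
  Insert 1 (step 7): P = [1, 5, 6] / [2, 8] / [3] / [7];  Q = [1, 2, 3] / [4, 5] / [6] / [7]
  Insert 4 (step 8): P = [1, 4, 6] / [2, 5] / [3, 8] / [7];  Q = [1, 2, 3] / [4, 5] / [6, 8] / [7]
Final shape: (3, 2, 2, 1).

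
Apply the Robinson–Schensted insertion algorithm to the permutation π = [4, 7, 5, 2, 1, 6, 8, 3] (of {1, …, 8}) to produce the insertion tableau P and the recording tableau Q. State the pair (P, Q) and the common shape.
P = [1, 3, 6, 8] / [2, 5] / [4] / [7];  Q = [1, 2, 6, 7] / [3, 8] / [4] / [5];  common shape = (4, 2, 1, 1)

Row-insert the values π_1, π_2, … into P one at a time, bumping the leftmost entry strictly greater than the inserted value down to the next row. The recording tableau Q records, in position (i, j), the step at which that cell was added to P.
  Insert 4 (step 1): P = [4];  Q = [1]
  Insert 7 (step 2): P = [4, 7];  Q = [1, 2]
  Insert 5 (step 3): P = [4, 5] / [7];  Q = [1, 2] / [3]
  Insert 2 (step 4): P = [2, 5] / [4] / [7];  Q = [1, 2] / [3] / [4]
  Insert 1 (step 5): P = [1, 5] / [2] / [4] / [7];  Q = [1, 2] / [3] / [4] / [5]
  Insert 6 (step 6): P = [1, 5, 6] / [2] / [4] / [7];  Q = [1, 2, 6] / [3] / [4] / [5]
  Insert 8 (step 7): P = [1, 5, 6, 8] / [2] / [4] / [7];  Q = [1, 2, 6, 7] / [3] / [4] / [5]
  Insert 3 (step 8): P = [1, 3, 6, 8] / [2, 5] / [4] / [7];  Q = [1, 2, 6, 7] / [3, 8] / [4] / [5]
Final shape: (4, 2, 1, 1).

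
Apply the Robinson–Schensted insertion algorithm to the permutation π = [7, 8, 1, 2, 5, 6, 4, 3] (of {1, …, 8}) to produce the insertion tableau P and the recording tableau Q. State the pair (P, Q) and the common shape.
P = [1, 2, 3, 6] / [4, 8] / [5] / [7];  Q = [1, 2, 5, 6] / [3, 4] / [7] / [8];  common shape = (4, 2, 1, 1)

Row-insert the values π_1, π_2, … into P one at a time, bumping the leftmost entry strictly greater than the inserted value down to the next row. The recording tableau Q records, in position (i, j), the step at which that cell was added to P.
  Insert 7 (step 1): P = [7];  Q = [1]
  Insert 8 (step 2): P = [7, 8];  Q = [1, 2]
  Insert 1 (step 3): P = [1, 8] / [7];  Q = [1, 2] / [3]
  Insert 2 (step 4): P = [1, 2] / [7, 8];  Q = [1, 2] / [3, 4]
  Insert 5 (step 5): P = [1, 2, 5] / [7, 8];  Q = [1, 2, 5] / [3, 4]
  Insert 6 (step 6): P = [1, 2, 5, 6] / [7, 8];  Q = [1, 2, 5, 6] / [3, 4]
  Insert 4 (step 7): P = [1, 2, 4, 6] / [5, 8] / [7];  Q = [1, 2, 5, 6] / [3, 4] / [7]
  Insert 3 (step 8): P = [1, 2, 3, 6] / [4, 8] / [5] / [7];  Q = [1, 2, 5, 6] / [3, 4] / [7] / [8]
Final shape: (4, 2, 1, 1).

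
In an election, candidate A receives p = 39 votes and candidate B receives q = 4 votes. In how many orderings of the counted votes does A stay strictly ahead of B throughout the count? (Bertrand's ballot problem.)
Strict-lead orderings = 100450

Total orderings of the 43 votes with 39 for A: C(43, 39) = 123410. By the Bertrand ballot formula (Cycle Lemma / reflection principle), the number of orderings in which A is strictly ahead of B throughout is (p − q)/(p + q) · C(p + q, p) = (39 − 4)/(39 + 4) · 123410 = 100450.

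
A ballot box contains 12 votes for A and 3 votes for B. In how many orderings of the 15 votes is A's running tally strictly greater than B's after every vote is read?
Strict-lead orderings = 273

Total orderings of the 15 votes with 12 for A: C(15, 12) = 455. By the Bertrand ballot formula (Cycle Lemma / reflection principle), the number of orderings in which A is strictly ahead of B throughout is (p − q)/(p + q) · C(p + q, p) = (12 − 3)/(12 + 3) · 455 = 273.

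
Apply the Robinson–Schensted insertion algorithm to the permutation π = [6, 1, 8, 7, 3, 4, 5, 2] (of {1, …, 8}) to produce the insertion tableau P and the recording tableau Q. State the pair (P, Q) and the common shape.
P = [1, 2, 4, 5] / [3, 7] / [6] / [8];  Q = [1, 3, 6, 7] / [2, 4] / [5] / [8];  common shape = (4, 2, 1, 1)

Row-insert the values π_1, π_2, … into P one at a time, bumping the leftmost entry strictly greater than the inserted value down to the next row. The recording tableau Q records, in position (i, j), the step at which that cell was added to P.
  Insert 6 (step 1): P = [6];  Q = [1]
  Insert 1 (step 2): P = [1] / [6];  Q = [1] / [2]
  Insert 8 (step 3): P = [1, 8] / [6];  Q = [1, 3] / [2]
  Insert 7 (step 4): P = [1, 7] / [6, 8];  Q = [1, 3] / [2, 4]
  Insert 3 (step 5): P = [1, 3] / [6, 7] / [8];  Q = [1, 3] / [2, 4] / [5]
  Insert 4 (step 6): P = [1, 3, 4] / [6, 7] / [8];  Q = [1, 3, 6] / [2, 4] / [5]
  Insert 5 (step 7): P = [1, 3, 4, 5] / [6, 7] / [8];  Q = [1, 3, 6, 7] / [2, 4] / [5]
  Insert 2 (step 8): P = [1, 2, 4, 5] / [3, 7] / [6] / [8];  Q = [1, 3, 6, 7] / [2, 4] / [5] / [8]
Final shape: (4, 2, 1, 1).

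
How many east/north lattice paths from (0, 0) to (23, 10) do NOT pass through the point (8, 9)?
Number of paths = 92172080

Total paths from (0, 0) to (23, 10): C(33, 23) = 92561040. Paths through (8, 9): (paths (0, 0) → (8, 9)) × (paths (8, 9) → (23, 10)) = C(17, 8) · C(16, 15) = 24310 · 16 = 388960. Avoidance count = 92561040 − 388960 = 92172080.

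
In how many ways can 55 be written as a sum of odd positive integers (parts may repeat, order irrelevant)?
p_odd(55) = 6378

Enumerate partitions using only odd parts via the recurrence o(n, m) = o(n, m−2) + o(n−m, m) over odd m, starting from the largest odd part ≤ n. This gives p_odd(55) = 6378. (Euler's theorem: equals the count of distinct-part partitions.)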